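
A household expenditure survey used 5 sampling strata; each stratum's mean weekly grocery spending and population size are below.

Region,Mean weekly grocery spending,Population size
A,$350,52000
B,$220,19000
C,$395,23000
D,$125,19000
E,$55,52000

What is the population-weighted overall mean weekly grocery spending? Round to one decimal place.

Σ Nₕ·x̄ₕ = 350×52000 + 220×19000 + 395×23000 + 125×19000 + 55×52000
  = 18200000 + 4180000 + 9085000 + 2375000 + 2860000 = 36700000
Σ Nₕ = 52000 + 19000 + 23000 + 19000 + 52000 = 165000
Overall mean = 36700000 / 165000 = 222.42424

222.4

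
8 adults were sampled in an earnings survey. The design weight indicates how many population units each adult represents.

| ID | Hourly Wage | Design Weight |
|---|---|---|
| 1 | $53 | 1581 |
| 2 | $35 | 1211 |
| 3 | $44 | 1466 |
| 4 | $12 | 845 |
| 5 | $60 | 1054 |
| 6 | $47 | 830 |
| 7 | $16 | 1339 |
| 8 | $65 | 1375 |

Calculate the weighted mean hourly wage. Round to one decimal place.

Weighted sum = 413871
Sum of weights = 1581 + 1211 + 1466 + 845 + 1054 + 830 + 1339 + 1375 = 9701
Weighted mean = 413871 / 9701 = 42.662715

42.7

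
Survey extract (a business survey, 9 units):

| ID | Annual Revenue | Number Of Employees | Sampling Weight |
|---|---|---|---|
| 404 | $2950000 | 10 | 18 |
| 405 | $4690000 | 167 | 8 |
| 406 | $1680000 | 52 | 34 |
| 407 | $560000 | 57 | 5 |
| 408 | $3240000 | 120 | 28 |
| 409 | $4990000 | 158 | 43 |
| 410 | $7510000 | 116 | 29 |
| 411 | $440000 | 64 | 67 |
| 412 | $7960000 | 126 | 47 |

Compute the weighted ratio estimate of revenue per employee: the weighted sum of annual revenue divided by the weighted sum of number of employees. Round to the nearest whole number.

39463

Σ wᵢ·y = 2950000×18 + 4690000×8 + 1680000×34 + 560000×5 + 3240000×28 + 4990000×43 + 7510000×29 + 440000×67 + 7960000×47
  = 53100000 + 37520000 + 57120000 + 2800000 + 90720000 + 214570000 + 217790000 + 29480000 + 374120000 = 1077220000
Σ wᵢ·x = 10×18 + 167×8 + 52×34 + 57×5 + 120×28 + 158×43 + 116×29 + 64×67 + 126×47
  = 27297
Ratio = 1077220000 / 27297 = 39462.945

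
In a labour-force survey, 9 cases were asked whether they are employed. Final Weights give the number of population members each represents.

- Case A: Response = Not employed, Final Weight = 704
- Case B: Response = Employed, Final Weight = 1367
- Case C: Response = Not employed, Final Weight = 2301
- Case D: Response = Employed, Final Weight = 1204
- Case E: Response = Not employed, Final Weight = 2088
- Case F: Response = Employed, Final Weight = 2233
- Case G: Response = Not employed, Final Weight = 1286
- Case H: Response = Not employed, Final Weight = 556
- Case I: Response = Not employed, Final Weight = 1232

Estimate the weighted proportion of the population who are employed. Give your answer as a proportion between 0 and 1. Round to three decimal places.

0.370

Sum of weights for 'Employed' = 1367 + 1204 + 2233 = 4804
Total weight = 704 + 1367 + 2301 + 1204 + 2088 + 2233 + 1286 + 556 + 1232 = 12971
Weighted proportion = 4804 / 12971 = 0.37036466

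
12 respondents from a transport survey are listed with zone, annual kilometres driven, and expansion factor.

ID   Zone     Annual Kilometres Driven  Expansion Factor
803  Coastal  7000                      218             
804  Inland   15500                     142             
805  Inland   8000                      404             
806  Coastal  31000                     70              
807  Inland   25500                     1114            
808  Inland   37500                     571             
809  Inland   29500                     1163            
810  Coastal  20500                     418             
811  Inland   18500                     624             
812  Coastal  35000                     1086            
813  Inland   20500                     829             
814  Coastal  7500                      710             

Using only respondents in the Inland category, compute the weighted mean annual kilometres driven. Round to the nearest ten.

24370

Inland rows: 804, 805, 807, 808, 809, 811, 813
Weighted sum = 15500×142 + 8000×404 + 25500×1114 + 37500×571 + 29500×1163 + 18500×624 + 20500×829
  = 2201000 + 3232000 + 28407000 + 21412500 + 34308500 + 11544000 + 16994500 = 118099500
Sum of weights = 142 + 404 + 1114 + 571 + 1163 + 624 + 829 = 4847
Weighted mean = 118099500 / 4847 = 24365.484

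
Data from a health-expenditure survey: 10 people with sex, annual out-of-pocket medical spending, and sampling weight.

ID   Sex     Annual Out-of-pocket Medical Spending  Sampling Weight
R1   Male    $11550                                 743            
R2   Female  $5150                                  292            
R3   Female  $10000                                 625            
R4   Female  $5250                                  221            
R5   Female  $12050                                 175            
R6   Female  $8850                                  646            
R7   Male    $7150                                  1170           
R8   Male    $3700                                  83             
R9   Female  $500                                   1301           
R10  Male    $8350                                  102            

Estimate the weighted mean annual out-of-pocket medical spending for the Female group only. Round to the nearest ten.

5330

Female rows: R2, R3, R4, R5, R6, R9
Weighted sum = 5150×292 + 10000×625 + 5250×221 + 12050×175 + 8850×646 + 500×1301
  = 1503800 + 6250000 + 1160250 + 2108750 + 5717100 + 650500 = 17390400
Sum of weights = 292 + 625 + 221 + 175 + 646 + 1301 = 3260
Weighted mean = 17390400 / 3260 = 5334.4785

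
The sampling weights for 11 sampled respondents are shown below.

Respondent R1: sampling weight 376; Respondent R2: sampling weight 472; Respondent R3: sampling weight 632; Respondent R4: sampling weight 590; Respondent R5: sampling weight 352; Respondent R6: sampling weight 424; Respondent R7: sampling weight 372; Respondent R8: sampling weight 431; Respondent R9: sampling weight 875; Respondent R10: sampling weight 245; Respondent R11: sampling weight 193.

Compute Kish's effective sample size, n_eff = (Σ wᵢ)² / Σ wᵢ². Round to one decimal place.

9.5

Σ wᵢ = 376 + 472 + 632 + 590 + 352 + 424 + 372 + 431 + 875 + 245 + 193 = 4962
Σ wᵢ² = 2602408
n_eff = 4962² / 2602408 = 24621444 / 2602408 = 9.4610238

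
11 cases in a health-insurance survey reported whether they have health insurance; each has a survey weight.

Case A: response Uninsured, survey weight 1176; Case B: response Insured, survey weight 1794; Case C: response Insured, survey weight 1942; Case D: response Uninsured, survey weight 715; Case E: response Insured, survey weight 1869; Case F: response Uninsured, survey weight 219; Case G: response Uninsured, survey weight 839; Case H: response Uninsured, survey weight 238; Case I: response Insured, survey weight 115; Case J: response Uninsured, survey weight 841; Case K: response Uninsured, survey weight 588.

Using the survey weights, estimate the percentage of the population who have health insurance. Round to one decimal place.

Sum of weights for 'Insured' = 1794 + 1942 + 1869 + 115 = 5720
Total weight = 1176 + 1794 + 1942 + 715 + 1869 + 219 + 839 + 238 + 115 + 841 + 588 = 10336
Weighted proportion = 5720 / 10336 = 0.55340557 → 55.340557%

55.3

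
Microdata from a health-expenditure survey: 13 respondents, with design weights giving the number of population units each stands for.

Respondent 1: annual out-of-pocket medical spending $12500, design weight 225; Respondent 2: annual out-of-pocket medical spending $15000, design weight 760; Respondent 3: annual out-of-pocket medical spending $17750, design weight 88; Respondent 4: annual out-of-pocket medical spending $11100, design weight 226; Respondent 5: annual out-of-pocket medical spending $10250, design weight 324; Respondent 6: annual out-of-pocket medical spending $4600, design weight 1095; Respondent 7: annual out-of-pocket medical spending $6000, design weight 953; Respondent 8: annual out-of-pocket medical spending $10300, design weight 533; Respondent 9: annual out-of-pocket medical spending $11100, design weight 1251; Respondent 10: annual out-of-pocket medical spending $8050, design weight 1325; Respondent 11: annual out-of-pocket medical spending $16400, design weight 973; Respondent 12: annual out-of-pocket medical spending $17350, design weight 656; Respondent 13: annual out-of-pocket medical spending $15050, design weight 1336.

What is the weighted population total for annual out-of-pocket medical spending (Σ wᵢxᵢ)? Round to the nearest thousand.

109847000

Weighted total = 109846950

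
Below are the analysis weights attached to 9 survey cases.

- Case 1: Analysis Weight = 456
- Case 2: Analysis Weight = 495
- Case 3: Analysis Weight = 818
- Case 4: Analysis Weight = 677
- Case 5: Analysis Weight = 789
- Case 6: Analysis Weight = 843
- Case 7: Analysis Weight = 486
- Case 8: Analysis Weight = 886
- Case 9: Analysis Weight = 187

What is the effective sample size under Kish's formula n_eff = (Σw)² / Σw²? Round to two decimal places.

8.00

Σ wᵢ = 456 + 495 + 818 + 677 + 789 + 843 + 486 + 886 + 187 = 5637
Σ wᵢ² = 207936 + 245025 + 669124 + 458329 + 622521 + 710649 + 236196 + 784996 + 34969 = 3969745
n_eff = 5637² / 3969745 = 31775769 / 3969745 = 8.0044862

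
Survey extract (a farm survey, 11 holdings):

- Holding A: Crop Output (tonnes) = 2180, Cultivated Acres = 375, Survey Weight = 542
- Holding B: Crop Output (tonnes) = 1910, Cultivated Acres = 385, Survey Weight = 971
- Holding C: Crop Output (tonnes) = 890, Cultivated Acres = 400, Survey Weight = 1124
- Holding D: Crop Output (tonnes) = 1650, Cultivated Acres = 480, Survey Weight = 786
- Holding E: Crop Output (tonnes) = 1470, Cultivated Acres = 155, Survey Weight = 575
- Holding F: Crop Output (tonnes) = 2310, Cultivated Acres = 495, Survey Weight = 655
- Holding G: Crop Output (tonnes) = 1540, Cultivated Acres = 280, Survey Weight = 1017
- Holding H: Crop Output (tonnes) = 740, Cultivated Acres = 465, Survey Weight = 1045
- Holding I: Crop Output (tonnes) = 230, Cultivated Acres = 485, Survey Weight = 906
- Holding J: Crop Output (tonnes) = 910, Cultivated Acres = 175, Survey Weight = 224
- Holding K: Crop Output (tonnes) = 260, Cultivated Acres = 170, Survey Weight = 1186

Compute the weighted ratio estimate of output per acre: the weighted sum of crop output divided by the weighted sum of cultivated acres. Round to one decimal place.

3.3

Σ wᵢ·y = 10751790
Σ wᵢ·x = 375×542 + 385×971 + 400×1124 + 480×786 + 155×575 + 495×655 + 280×1017 + 465×1045 + 485×906 + 175×224 + 170×1186
  = 203250 + 373835 + 449600 + 377280 + 89125 + 324225 + 284760 + 485925 + 439410 + 39200 + 201620 = 3268230
Ratio = 10751790 / 3268230 = 3.2897899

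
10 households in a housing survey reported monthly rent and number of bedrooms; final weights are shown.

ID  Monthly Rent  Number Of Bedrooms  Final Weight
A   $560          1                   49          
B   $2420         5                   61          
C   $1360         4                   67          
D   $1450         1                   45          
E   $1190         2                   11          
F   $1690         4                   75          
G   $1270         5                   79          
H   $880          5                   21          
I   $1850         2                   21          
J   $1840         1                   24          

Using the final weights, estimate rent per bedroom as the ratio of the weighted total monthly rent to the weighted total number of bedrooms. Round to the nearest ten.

430

Σ wᵢ·y = 560×49 + 2420×61 + 1360×67 + 1450×45 + 1190×11 + 1690×75 + 1270×79 + 880×21 + 1850×21 + 1840×24
  = 27440 + 147620 + 91120 + 65250 + 13090 + 126750 + 100330 + 18480 + 38850 + 44160 = 673090
Σ wᵢ·x = 1×49 + 5×61 + 4×67 + 1×45 + 2×11 + 4×75 + 5×79 + 5×21 + 2×21 + 1×24
  = 1555
Ratio = 673090 / 1555 = 432.85531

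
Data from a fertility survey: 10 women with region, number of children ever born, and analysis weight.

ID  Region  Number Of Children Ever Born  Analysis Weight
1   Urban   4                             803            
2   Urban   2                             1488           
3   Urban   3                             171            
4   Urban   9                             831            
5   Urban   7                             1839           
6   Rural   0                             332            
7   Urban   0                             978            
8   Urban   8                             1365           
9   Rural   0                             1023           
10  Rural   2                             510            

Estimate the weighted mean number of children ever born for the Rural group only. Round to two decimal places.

Rural rows: 6, 9, 10
Weighted sum = 0×332 + 0×1023 + 2×510
  = 1020
Sum of weights = 332 + 1023 + 510 = 1865
Weighted mean = 1020 / 1865 = 0.54691689

0.55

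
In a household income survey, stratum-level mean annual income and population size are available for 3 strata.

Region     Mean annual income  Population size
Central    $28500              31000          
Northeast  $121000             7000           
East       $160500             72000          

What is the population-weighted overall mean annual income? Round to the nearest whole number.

120786

Σ Nₕ·x̄ₕ = 28500×31000 + 121000×7000 + 160500×72000
  = 13286500000
Σ Nₕ = 31000 + 7000 + 72000 = 110000
Overall mean = 13286500000 / 110000 = 120786.36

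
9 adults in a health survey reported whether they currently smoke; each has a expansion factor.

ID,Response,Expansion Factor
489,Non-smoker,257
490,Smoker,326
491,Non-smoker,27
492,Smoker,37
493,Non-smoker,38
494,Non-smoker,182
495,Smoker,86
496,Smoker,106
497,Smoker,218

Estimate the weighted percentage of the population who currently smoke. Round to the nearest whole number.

Sum of weights for 'Smoker' = 326 + 37 + 86 + 106 + 218 = 773
Total weight = 1277
Weighted proportion = 773 / 1277 = 0.60532498 → 60.532498%

61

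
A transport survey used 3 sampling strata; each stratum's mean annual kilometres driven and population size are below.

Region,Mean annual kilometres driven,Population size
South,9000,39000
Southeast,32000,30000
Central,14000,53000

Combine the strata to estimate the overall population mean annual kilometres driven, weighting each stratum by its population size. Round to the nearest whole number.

16828

Σ Nₕ·x̄ₕ = 9000×39000 + 32000×30000 + 14000×53000
  = 351000000 + 960000000 + 742000000 = 2053000000
Σ Nₕ = 39000 + 30000 + 53000 = 122000
Overall mean = 2053000000 / 122000 = 16827.869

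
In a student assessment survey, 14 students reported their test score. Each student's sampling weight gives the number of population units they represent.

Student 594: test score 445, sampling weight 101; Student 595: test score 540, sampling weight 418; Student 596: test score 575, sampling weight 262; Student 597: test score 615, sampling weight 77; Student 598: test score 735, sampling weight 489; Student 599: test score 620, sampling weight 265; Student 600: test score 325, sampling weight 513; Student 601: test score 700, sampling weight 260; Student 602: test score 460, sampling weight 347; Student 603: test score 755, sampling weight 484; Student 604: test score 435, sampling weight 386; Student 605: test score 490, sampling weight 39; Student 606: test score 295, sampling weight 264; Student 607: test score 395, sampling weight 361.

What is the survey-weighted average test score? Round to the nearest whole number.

Weighted sum = 2273645
Sum of weights = 4266
Weighted mean = 2273645 / 4266 = 532.96882

533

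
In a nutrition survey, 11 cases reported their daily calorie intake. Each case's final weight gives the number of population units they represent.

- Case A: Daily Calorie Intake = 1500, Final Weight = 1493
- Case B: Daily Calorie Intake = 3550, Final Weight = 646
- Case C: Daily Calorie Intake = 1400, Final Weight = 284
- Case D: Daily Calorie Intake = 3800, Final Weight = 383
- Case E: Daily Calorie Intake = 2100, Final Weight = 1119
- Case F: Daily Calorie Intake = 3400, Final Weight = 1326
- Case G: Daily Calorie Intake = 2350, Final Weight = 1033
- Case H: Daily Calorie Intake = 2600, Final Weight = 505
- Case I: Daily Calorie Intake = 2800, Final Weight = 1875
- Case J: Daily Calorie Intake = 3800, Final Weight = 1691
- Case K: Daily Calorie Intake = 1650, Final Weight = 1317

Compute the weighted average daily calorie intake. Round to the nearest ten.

Weighted sum = 1500×1493 + 3550×646 + 1400×284 + 3800×383 + 2100×1119 + 3400×1326 + 2350×1033 + 2600×505 + 2800×1875 + 3800×1691 + 1650×1317
  = 2239500 + 2293300 + 397600 + 1455400 + 2349900 + 4508400 + 2427550 + 1313000 + 5250000 + 6425800 + 2173050 = 30833500
Sum of weights = 1493 + 646 + 284 + 383 + 1119 + 1326 + 1033 + 505 + 1875 + 1691 + 1317 = 11672
Weighted mean = 30833500 / 11672 = 2641.6638

2640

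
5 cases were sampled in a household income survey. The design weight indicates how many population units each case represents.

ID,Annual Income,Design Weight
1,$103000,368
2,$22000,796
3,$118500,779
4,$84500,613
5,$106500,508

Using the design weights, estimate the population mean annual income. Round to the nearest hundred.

82800

Weighted sum = 253628000
Sum of weights = 368 + 796 + 779 + 613 + 508 = 3064
Weighted mean = 253628000 / 3064 = 82776.762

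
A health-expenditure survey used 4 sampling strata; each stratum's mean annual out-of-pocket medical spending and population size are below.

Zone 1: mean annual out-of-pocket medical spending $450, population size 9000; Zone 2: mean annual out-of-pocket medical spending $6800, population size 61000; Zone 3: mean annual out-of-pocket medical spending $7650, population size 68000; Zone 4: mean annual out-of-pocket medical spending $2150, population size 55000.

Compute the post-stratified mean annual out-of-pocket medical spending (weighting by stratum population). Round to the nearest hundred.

Σ Nₕ·x̄ₕ = 1057300000
Σ Nₕ = 9000 + 61000 + 68000 + 55000 = 193000
Overall mean = 1057300000 / 193000 = 5478.2383

5500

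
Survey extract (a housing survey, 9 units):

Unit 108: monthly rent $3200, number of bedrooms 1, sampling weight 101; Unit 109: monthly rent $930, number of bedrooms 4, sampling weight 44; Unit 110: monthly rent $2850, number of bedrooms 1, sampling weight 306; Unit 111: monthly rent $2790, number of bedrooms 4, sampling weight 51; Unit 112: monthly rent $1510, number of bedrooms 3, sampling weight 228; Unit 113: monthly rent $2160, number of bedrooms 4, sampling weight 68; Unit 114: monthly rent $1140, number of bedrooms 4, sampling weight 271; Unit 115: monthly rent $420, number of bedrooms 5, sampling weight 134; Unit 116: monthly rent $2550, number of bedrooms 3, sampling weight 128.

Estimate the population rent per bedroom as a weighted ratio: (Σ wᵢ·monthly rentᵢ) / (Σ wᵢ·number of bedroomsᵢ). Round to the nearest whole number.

Σ wᵢ·y = 3200×101 + 930×44 + 2850×306 + 2790×51 + 1510×228 + 2160×68 + 1140×271 + 420×134 + 2550×128
  = 323200 + 40920 + 872100 + 142290 + 344280 + 146880 + 308940 + 56280 + 326400 = 2561290
Σ wᵢ·x = 3881
Ratio = 2561290 / 3881 = 659.9562

660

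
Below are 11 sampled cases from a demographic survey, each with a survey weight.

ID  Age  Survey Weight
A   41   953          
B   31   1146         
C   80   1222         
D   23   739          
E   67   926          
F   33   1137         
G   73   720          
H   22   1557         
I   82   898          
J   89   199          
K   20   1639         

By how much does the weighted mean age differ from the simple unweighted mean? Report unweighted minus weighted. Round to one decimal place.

6.1

Unweighted sum = 41 + 31 + 80 + 23 + 67 + 33 + 73 + 22 + 82 + 89 + 20 = 561
Unweighted mean = 561 / 11 = 51
Weighted sum = 41×953 + 31×1146 + 80×1222 + 23×739 + 67×926 + 33×1137 + 73×720 + 22×1557 + 82×898 + 89×199 + 20×1639
  = 39073 + 35526 + 97760 + 16997 + 62042 + 37521 + 52560 + 34254 + 73636 + 17711 + 32780 = 499860
Sum of weights = 953 + 1146 + 1222 + 739 + 926 + 1137 + 720 + 1557 + 898 + 199 + 1639 = 11136
Weighted mean = 499860 / 11136 = 44.886853
Difference (unweighted minus weighted) = 6.1131466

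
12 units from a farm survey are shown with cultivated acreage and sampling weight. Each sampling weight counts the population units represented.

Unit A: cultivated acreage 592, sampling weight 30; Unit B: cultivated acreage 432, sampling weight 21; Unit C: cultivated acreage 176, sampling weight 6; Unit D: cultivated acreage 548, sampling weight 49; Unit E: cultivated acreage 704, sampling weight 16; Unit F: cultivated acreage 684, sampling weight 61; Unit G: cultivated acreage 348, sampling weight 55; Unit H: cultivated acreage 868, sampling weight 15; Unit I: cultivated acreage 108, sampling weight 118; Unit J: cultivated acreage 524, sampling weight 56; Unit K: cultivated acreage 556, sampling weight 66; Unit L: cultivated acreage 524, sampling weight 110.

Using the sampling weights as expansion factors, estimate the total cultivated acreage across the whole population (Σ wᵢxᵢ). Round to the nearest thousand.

Weighted total = 592×30 + 432×21 + 176×6 + 548×49 + 704×16 + 684×61 + 348×55 + 868×15 + 108×118 + 524×56 + 556×66 + 524×110
  = 276312

276000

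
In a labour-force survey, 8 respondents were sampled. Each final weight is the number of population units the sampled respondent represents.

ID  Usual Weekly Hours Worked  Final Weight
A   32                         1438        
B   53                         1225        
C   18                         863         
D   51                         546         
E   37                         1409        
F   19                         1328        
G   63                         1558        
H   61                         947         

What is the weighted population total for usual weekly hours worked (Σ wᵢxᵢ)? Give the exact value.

387607

Weighted total = 32×1438 + 53×1225 + 18×863 + 51×546 + 37×1409 + 19×1328 + 63×1558 + 61×947
  = 46016 + 64925 + 15534 + 27846 + 52133 + 25232 + 98154 + 57767 = 387607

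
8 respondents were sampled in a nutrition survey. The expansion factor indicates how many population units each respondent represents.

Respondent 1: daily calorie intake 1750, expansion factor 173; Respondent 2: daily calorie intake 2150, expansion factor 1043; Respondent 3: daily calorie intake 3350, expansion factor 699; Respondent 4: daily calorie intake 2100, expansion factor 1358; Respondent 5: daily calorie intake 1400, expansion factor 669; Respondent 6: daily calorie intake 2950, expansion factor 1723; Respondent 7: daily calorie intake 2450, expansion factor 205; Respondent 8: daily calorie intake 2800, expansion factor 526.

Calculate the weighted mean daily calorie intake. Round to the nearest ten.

Weighted sum = 1750×173 + 2150×1043 + 3350×699 + 2100×1358 + 1400×669 + 2950×1723 + 2450×205 + 2800×526
  = 302750 + 2242450 + 2341650 + 2851800 + 936600 + 5082850 + 502250 + 1472800 = 15733150
Sum of weights = 173 + 1043 + 699 + 1358 + 669 + 1723 + 205 + 526 = 6396
Weighted mean = 15733150 / 6396 = 2459.8421

2460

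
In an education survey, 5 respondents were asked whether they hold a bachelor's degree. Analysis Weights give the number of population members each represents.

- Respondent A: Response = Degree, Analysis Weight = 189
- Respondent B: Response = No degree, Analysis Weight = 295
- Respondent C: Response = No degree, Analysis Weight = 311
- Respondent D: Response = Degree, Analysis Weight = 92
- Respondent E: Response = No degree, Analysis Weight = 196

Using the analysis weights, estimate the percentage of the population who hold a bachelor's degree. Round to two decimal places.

Sum of weights for 'Degree' = 189 + 92 = 281
Total weight = 1083
Weighted proportion = 281 / 1083 = 0.25946445 → 25.946445%

25.95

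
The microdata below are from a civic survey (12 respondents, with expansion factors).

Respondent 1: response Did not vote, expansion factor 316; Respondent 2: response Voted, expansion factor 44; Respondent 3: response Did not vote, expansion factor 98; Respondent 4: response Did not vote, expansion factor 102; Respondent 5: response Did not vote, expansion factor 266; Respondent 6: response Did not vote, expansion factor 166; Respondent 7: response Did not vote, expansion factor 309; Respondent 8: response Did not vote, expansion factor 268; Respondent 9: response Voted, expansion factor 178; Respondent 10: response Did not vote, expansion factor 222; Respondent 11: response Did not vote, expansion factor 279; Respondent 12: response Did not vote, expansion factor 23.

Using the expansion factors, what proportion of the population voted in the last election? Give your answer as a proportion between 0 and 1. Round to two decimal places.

Sum of weights for 'Voted' = 44 + 178 = 222
Total weight = 316 + 44 + 98 + 102 + 266 + 166 + 309 + 268 + 178 + 222 + 279 + 23 = 2271
Weighted proportion = 222 / 2271 = 0.097754293

0.10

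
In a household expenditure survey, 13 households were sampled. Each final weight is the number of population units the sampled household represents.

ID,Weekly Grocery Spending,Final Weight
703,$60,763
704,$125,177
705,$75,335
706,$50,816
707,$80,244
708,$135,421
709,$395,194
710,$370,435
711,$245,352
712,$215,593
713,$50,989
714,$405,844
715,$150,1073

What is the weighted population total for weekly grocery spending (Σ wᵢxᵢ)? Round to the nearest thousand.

Weighted total = 1213720

1214000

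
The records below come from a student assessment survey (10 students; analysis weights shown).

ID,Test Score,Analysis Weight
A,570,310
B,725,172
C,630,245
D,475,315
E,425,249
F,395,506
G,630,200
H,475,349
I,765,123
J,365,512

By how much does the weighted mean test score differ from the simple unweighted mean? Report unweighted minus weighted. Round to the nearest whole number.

Unweighted sum = 570 + 725 + 630 + 475 + 425 + 395 + 630 + 475 + 765 + 365 = 5455
Unweighted mean = 5455 / 10 = 545.5
Weighted sum = 1483820
Sum of weights = 310 + 172 + 245 + 315 + 249 + 506 + 200 + 349 + 123 + 512 = 2981
Weighted mean = 1483820 / 2981 = 497.75914
Difference (unweighted minus weighted) = 47.740859

48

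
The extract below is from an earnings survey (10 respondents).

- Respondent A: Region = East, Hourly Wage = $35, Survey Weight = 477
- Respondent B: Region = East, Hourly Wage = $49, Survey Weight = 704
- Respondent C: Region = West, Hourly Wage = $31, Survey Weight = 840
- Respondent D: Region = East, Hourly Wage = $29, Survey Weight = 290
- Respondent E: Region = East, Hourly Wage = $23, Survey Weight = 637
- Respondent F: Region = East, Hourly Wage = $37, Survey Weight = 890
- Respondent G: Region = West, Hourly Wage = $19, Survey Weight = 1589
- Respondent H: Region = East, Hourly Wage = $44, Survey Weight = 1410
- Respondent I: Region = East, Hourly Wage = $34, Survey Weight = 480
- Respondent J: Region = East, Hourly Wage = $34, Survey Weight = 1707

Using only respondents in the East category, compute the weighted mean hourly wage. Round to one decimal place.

East rows: A, B, D, E, F, H, I, J
Weighted sum = 35×477 + 49×704 + 29×290 + 23×637 + 37×890 + 44×1410 + 34×480 + 34×1707
  = 16695 + 34496 + 8410 + 14651 + 32930 + 62040 + 16320 + 58038 = 243580
Sum of weights = 477 + 704 + 290 + 637 + 890 + 1410 + 480 + 1707 = 6595
Weighted mean = 243580 / 6595 = 36.934041

36.9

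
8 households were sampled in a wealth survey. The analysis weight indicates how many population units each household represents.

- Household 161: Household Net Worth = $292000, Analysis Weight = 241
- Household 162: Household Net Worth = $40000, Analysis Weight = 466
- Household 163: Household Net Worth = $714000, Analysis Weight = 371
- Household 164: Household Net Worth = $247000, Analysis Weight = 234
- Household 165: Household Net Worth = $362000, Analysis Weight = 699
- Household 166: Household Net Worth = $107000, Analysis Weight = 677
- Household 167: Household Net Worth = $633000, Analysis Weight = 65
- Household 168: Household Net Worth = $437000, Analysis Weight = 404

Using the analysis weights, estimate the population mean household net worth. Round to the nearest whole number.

302462

Weighted sum = 954874000
Sum of weights = 3157
Weighted mean = 954874000 / 3157 = 302462.46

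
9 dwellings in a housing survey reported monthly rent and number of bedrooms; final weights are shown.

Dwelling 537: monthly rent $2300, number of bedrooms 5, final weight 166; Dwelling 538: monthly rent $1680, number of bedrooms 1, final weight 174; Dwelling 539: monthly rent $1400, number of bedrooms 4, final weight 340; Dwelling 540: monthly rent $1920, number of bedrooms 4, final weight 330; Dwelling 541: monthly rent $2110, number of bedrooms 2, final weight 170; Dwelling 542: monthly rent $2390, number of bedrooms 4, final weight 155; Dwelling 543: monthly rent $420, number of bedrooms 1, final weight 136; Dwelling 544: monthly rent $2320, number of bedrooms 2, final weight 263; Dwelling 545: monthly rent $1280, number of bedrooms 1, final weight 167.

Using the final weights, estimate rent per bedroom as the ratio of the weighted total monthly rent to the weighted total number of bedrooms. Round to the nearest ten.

620

Σ wᵢ·y = 3393910
Σ wᵢ·x = 5×166 + 1×174 + 4×340 + 4×330 + 2×170 + 4×155 + 1×136 + 2×263 + 1×167
  = 830 + 174 + 1360 + 1320 + 340 + 620 + 136 + 526 + 167 = 5473
Ratio = 3393910 / 5473 = 620.11876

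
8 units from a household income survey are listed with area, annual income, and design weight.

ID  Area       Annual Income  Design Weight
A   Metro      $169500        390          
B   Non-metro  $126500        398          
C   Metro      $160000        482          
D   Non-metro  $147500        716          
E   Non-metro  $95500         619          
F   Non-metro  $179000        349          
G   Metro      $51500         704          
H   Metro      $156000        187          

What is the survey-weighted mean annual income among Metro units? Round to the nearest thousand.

Metro rows: A, C, G, H
Weighted sum = 169500×390 + 160000×482 + 51500×704 + 156000×187
  = 66105000 + 77120000 + 36256000 + 29172000 = 208653000
Sum of weights = 390 + 482 + 704 + 187 = 1763
Weighted mean = 208653000 / 1763 = 118351.11

118000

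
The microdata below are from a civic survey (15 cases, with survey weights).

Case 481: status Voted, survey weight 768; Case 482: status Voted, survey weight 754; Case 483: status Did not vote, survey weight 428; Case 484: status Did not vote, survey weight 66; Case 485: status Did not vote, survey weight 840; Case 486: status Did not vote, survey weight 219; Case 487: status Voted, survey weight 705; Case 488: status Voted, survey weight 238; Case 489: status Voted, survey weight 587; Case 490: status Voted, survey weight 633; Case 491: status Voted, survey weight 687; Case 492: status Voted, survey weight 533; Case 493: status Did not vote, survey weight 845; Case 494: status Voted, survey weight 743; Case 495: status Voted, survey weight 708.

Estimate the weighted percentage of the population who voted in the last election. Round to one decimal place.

Sum of weights for 'Voted' = 768 + 754 + 705 + 238 + 587 + 633 + 687 + 533 + 743 + 708 = 6356
Total weight = 8754
Weighted proportion = 6356 / 8754 = 0.72606808 → 72.606808%

72.6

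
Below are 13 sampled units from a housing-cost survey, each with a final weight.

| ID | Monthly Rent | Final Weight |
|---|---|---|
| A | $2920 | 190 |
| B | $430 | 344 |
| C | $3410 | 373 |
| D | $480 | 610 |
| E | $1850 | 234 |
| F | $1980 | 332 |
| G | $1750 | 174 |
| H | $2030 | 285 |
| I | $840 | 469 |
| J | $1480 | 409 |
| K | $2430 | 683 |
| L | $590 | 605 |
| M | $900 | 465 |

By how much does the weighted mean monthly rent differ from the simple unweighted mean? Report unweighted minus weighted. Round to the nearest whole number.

139

Unweighted sum = 21090
Unweighted mean = 21090 / 13 = 1622.3077
Weighted sum = 7675180
Sum of weights = 5173
Weighted mean = 7675180 / 5173 = 1483.7
Difference (unweighted minus weighted) = 138.60771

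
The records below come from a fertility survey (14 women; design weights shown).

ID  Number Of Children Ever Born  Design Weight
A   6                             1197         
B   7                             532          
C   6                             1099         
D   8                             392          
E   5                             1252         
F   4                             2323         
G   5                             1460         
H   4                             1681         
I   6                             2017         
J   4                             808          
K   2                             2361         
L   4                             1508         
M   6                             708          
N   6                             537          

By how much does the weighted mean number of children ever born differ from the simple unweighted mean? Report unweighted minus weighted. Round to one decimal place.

0.5

Unweighted sum = 73
Unweighted mean = 73 / 14 = 5.2142857
Weighted sum = 83770
Sum of weights = 17875
Weighted mean = 83770 / 17875 = 4.6864336
Difference (unweighted minus weighted) = 0.52785215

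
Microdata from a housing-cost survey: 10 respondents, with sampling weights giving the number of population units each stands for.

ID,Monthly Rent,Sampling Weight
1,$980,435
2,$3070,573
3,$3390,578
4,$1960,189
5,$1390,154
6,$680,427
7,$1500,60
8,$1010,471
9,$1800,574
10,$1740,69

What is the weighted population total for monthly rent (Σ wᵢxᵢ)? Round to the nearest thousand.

6739000

Weighted total = 980×435 + 3070×573 + 3390×578 + 1960×189 + 1390×154 + 680×427 + 1500×60 + 1010×471 + 1800×574 + 1740×69
  = 6738660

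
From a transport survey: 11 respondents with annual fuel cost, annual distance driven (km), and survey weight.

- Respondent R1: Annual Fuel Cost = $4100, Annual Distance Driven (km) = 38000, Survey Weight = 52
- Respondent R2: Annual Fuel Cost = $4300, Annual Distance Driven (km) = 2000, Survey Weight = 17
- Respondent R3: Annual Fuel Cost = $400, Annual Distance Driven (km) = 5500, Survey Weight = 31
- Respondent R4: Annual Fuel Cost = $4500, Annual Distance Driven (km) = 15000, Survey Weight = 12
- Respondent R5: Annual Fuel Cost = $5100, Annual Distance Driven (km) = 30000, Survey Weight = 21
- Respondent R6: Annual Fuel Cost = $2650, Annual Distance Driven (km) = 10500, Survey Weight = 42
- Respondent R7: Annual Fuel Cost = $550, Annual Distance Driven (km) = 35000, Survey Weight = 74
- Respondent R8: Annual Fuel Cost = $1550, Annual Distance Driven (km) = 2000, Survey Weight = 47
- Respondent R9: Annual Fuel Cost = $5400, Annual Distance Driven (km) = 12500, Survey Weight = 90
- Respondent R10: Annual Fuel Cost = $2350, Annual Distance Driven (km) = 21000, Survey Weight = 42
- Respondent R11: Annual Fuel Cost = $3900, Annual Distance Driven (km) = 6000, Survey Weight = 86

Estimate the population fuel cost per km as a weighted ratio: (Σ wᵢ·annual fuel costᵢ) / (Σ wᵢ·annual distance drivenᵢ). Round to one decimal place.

0.2

Σ wᵢ·y = 4100×52 + 4300×17 + 400×31 + 4500×12 + 5100×21 + 2650×42 + 550×74 + 1550×47 + 5400×90 + 2350×42 + 3900×86
  = 213200 + 73100 + 12400 + 54000 + 107100 + 111300 + 40700 + 72850 + 486000 + 98700 + 335400 = 1604750
Σ wᵢ·x = 38000×52 + 2000×17 + 5500×31 + 15000×12 + 30000×21 + 10500×42 + 35000×74 + 2000×47 + 12500×90 + 21000×42 + 6000×86
  = 1976000 + 34000 + 170500 + 180000 + 630000 + 441000 + 2590000 + 94000 + 1125000 + 882000 + 516000 = 8638500
Ratio = 1604750 / 8638500 = 0.1857672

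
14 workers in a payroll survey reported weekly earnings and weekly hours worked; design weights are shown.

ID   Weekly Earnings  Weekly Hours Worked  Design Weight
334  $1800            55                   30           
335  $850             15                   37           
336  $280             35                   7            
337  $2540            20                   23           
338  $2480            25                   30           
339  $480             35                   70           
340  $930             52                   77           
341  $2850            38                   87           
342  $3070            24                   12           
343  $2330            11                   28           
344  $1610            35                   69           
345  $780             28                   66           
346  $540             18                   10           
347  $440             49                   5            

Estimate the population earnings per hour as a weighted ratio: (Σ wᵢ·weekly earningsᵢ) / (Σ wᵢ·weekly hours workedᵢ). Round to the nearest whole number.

45

Σ wᵢ·y = 845640
Σ wᵢ·x = 18704
Ratio = 845640 / 18704 = 45.211719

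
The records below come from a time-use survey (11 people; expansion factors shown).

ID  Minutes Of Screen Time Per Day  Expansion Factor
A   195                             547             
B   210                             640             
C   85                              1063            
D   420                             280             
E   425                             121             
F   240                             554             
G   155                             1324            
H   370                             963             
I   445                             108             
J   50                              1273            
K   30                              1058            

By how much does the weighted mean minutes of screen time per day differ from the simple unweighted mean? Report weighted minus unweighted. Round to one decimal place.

-69.9

Unweighted sum = 195 + 210 + 85 + 420 + 425 + 240 + 155 + 370 + 445 + 50 + 30 = 2625
Unweighted mean = 2625 / 11 = 238.63636
Weighted sum = 195×547 + 210×640 + 85×1063 + 420×280 + 425×121 + 240×554 + 155×1324 + 370×963 + 445×108 + 50×1273 + 30×1058
  = 106665 + 134400 + 90355 + 117600 + 51425 + 132960 + 205220 + 356310 + 48060 + 63650 + 31740 = 1338385
Sum of weights = 547 + 640 + 1063 + 280 + 121 + 554 + 1324 + 963 + 108 + 1273 + 1058 = 7931
Weighted mean = 1338385 / 7931 = 168.75363
Difference (weighted minus unweighted) = -69.882739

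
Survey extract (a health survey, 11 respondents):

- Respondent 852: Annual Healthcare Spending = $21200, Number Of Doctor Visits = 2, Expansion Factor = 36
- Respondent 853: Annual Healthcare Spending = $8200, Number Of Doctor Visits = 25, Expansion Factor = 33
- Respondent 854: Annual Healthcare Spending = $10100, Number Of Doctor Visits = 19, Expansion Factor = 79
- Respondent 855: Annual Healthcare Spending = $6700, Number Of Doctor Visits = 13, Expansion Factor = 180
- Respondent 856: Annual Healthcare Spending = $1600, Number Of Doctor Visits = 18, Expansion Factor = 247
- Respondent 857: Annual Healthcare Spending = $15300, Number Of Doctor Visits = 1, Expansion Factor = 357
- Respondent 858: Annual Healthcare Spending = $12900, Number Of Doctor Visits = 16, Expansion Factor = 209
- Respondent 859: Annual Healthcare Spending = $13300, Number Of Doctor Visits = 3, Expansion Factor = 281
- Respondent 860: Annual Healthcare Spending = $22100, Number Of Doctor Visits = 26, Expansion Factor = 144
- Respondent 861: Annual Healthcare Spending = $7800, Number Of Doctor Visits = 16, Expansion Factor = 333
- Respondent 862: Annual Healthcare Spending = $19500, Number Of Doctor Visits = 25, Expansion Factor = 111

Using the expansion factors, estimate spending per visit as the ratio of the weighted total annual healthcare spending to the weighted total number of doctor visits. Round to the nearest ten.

Σ wᵢ·y = 21200×36 + 8200×33 + 10100×79 + 6700×180 + 1600×247 + 15300×357 + 12900×209 + 13300×281 + 22100×144 + 7800×333 + 19500×111
  = 763200 + 270600 + 797900 + 1206000 + 395200 + 5462100 + 2696100 + 3737300 + 3182400 + 2597400 + 2164500 = 23272700
Σ wᵢ·x = 2×36 + 25×33 + 19×79 + 13×180 + 18×247 + 1×357 + 16×209 + 3×281 + 26×144 + 16×333 + 25×111
  = 72 + 825 + 1501 + 2340 + 4446 + 357 + 3344 + 843 + 3744 + 5328 + 2775 = 25575
Ratio = 23272700 / 25575 = 909.97849

910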